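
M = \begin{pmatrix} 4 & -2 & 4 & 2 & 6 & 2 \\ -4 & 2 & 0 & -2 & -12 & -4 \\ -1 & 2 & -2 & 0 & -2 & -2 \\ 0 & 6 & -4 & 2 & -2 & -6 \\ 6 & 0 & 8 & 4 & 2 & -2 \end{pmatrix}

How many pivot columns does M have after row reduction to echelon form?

Row reduce to echelon form.
R2 ← R2 + R1: [0, 0, 4, 0, -6, -2]
R3 ← R3 + (1/4)·R1: [0, 3/2, -1, 1/2, -1/2, -3/2]
R5 ← R5 − (3/2)·R1: [0, 3, 2, 1, -7, -5]
Swap R2 ↔ R3
R4 ← R4 − (4)·R2: [0, 0, 0, 0, 0, 0]
R5 ← R5 − (2)·R2: [0, 0, 4, 0, -6, -2]
R5 ← R5 − R3: [0, 0, 0, 0, 0, 0]
Echelon form has 3 nonzero rows, so rank(M) = 3.
Each nonzero row contributes one pivot column: 3 pivot columns.

3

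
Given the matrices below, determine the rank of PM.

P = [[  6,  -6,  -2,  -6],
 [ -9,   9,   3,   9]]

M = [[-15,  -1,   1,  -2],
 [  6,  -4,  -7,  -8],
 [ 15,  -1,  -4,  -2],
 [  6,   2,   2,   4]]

First compute PM:
[[-192,   8,  44,  16],
 [288, -12, -66, -24]]
Now row reduce the product.
R2 ← R2 + (3/2)·R1: [0, 0, 0, 0]
1 nonzero row, so rank(PM) = 1.

1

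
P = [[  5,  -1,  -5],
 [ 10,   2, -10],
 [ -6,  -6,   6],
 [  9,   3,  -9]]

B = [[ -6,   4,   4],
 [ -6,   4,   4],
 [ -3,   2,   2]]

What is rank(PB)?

First compute PB:
[[ -9,   6,   6],
 [-42,  28,  28],
 [ 54, -36, -36],
 [-45,  30,  30]]
Now row reduce the product.
R2 ← R2 − (14/3)·R1: [0, 0, 0]
R3 ← R3 + (6)·R1: [0, 0, 0]
R4 ← R4 − (5)·R1: [0, 0, 0]
1 nonzero row, so rank(PB) = 1.

1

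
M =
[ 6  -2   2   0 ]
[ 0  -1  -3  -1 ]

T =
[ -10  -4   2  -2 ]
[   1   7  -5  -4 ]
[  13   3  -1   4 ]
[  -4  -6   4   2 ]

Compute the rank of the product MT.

First compute MT:
[[-36, -32,  20,   4],
 [-36, -10,   4, -10]]
Now row reduce the product.
R2 ← R2 − R1: [0, 22, -16, -14]
2 nonzero rows, so rank(MT) = 2.

2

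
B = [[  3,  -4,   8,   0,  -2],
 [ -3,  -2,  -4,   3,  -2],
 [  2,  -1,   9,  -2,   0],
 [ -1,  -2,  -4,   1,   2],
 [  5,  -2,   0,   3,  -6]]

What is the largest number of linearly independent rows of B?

Row reduce to echelon form.
R2 ← R2 + R1: [0, -6, 4, 3, -4]
R3 ← R3 − (2/3)·R1: [0, 5/3, 11/3, -2, 4/3]
R4 ← R4 + (1/3)·R1: [0, -10/3, -4/3, 1, 4/3]
R5 ← R5 − (5/3)·R1: [0, 14/3, -40/3, 3, -8/3]
R3 ← R3 + (5/18)·R2: [0, 0, 43/9, -7/6, 2/9]
R4 ← R4 − (5/9)·R2: [0, 0, -32/9, -2/3, 32/9]
R5 ← R5 + (7/9)·R2: [0, 0, -92/9, 16/3, -52/9]
R4 ← R4 + (32/43)·R3: [0, 0, 0, -66/43, 160/43]
R5 ← R5 + (92/43)·R3: [0, 0, 0, 122/43, -228/43]
R5 ← R5 + (61/33)·R4: [0, 0, 0, 0, 52/33]
Echelon form has 5 nonzero rows, so rank(B) = 5.
The rank gives the maximum number of linearly independent rows: 5.

5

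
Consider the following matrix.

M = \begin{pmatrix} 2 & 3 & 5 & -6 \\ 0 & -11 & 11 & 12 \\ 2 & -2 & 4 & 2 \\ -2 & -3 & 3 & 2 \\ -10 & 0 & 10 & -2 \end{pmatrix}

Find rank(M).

4

Row reduce to echelon form.
R3 ← R3 − R1: [0, -5, -1, 8]
R4 ← R4 + R1: [0, 0, 8, -4]
R5 ← R5 + (5)·R1: [0, 15, 35, -32]
R3 ← R3 − (5/11)·R2: [0, 0, -6, 28/11]
R5 ← R5 + (15/11)·R2: [0, 0, 50, -172/11]
R4 ← R4 + (4/3)·R3: [0, 0, 0, -20/33]
R5 ← R5 + (25/3)·R3: [0, 0, 0, 184/33]
R5 ← R5 + (46/5)·R4: [0, 0, 0, 0]
Echelon form has 4 nonzero rows, so rank(M) = 4.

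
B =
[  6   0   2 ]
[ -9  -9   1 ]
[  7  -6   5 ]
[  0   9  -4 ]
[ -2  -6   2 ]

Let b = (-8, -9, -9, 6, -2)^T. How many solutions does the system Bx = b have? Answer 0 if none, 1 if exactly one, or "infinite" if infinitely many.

Row reduce the augmented matrix [B | b].
R2 ← R2 + (3/2)·R1: [0, -9, 4, -21]
R3 ← R3 − (7/6)·R1: [0, -6, 8/3, 1/3]
R5 ← R5 + (1/3)·R1: [0, -6, 8/3, -14/3]
R3 ← R3 − (2/3)·R2: [0, 0, 0, 43/3]
R4 ← R4 + R2: [0, 0, 0, -15]
R5 ← R5 − (2/3)·R2: [0, 0, 0, 28/3]
R4 ← R4 + (45/43)·R3: [0, 0, 0, 0]
R5 ← R5 − (28/43)·R3: [0, 0, 0, 0]
The echelon form has 3 nonzero rows; the last pivot sits in the augmented column, so rank(B) = 2 but rank([B|b]) = 3.
Since the ranks differ, the system is inconsistent.
It has no solutions.

0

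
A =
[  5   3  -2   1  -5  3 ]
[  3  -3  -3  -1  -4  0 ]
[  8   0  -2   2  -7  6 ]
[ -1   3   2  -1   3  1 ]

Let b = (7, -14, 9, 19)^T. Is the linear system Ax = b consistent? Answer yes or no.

Row reduce the augmented matrix [A | b].
R2 ← R2 − (3/5)·R1: [0, -24/5, -9/5, -8/5, -1, -9/5, -91/5]
R3 ← R3 − (8/5)·R1: [0, -24/5, 6/5, 2/5, 1, 6/5, -11/5]
R4 ← R4 + (1/5)·R1: [0, 18/5, 8/5, -4/5, 2, 8/5, 102/5]
R3 ← R3 − R2: [0, 0, 3, 2, 2, 3, 16]
R4 ← R4 + (3/4)·R2: [0, 0, 1/4, -2, 5/4, 1/4, 27/4]
R4 ← R4 − (1/12)·R3: [0, 0, 0, -13/6, 13/12, 0, 65/12]
The echelon form has 4 nonzero rows, and every pivot lies in the first 6 columns, so rank(A) = rank([A|b]) = 4.
The system is consistent.

yes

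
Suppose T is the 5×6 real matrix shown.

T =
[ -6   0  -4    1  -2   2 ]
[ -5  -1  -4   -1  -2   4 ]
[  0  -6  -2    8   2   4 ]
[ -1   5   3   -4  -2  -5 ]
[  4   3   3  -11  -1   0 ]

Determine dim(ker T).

Row reduce to echelon form.
R2 ← R2 − (5/6)·R1: [0, -1, -2/3, -11/6, -1/3, 7/3]
R4 ← R4 − (1/6)·R1: [0, 5, 11/3, -25/6, -5/3, -16/3]
R5 ← R5 + (2/3)·R1: [0, 3, 1/3, -31/3, -7/3, 4/3]
R3 ← R3 − (6)·R2: [0, 0, 2, 19, 4, -10]
R4 ← R4 + (5)·R2: [0, 0, 1/3, -40/3, -10/3, 19/3]
R5 ← R5 + (3)·R2: [0, 0, -5/3, -95/6, -10/3, 25/3]
R4 ← R4 − (1/6)·R3: [0, 0, 0, -33/2, -4, 8]
R5 ← R5 + (5/6)·R3: [0, 0, 0, 0, 0, 0]
4 nonzero rows, so rank(T) = 4.
T has 6 columns; by rank–nullity, nullity = 6 − 4 = 2.

2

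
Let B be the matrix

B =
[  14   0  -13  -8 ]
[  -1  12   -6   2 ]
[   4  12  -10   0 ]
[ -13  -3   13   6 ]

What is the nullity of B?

1

Row reduce to echelon form.
R2 ← R2 + (1/14)·R1: [0, 12, -97/14, 10/7]
R3 ← R3 − (2/7)·R1: [0, 12, -44/7, 16/7]
R4 ← R4 + (13/14)·R1: [0, -3, 13/14, -10/7]
R3 ← R3 − R2: [0, 0, 9/14, 6/7]
R4 ← R4 + (1/4)·R2: [0, 0, -45/56, -15/14]
R4 ← R4 + (5/4)·R3: [0, 0, 0, 0]
3 nonzero rows, so rank(B) = 3.
B has 4 columns; by rank–nullity, nullity = 4 − 3 = 1.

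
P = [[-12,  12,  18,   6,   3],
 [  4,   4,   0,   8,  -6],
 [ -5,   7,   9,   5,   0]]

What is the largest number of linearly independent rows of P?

Row reduce to echelon form.
R2 ← R2 + (1/3)·R1: [0, 8, 6, 10, -5]
R3 ← R3 − (5/12)·R1: [0, 2, 3/2, 5/2, -5/4]
R3 ← R3 − (1/4)·R2: [0, 0, 0, 0, 0]
Echelon form has 2 nonzero rows, so rank(P) = 2.
The rank gives the maximum number of linearly independent rows: 2.

2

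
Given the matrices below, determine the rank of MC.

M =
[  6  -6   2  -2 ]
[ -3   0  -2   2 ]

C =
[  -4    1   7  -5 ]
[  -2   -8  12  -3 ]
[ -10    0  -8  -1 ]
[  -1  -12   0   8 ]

First compute MC:
[[-30,  78, -46, -30],
 [ 30, -27,  -5,  33]]
Now row reduce the product.
R2 ← R2 + R1: [0, 51, -51, 3]
2 nonzero rows, so rank(MC) = 2.

2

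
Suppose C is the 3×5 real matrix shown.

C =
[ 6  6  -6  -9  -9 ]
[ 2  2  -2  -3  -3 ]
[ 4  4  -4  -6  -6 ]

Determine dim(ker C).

4

Row reduce to echelon form.
R2 ← R2 − (1/3)·R1: [0, 0, 0, 0, 0]
R3 ← R3 − (2/3)·R1: [0, 0, 0, 0, 0]
1 nonzero row, so rank(C) = 1.
C has 5 columns; by rank–nullity, nullity = 5 − 1 = 4.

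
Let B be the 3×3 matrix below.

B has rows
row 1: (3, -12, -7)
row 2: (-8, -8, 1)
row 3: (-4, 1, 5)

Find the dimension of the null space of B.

Row reduce to echelon form.
R2 ← R2 + (8/3)·R1: [0, -40, -53/3]
R3 ← R3 + (4/3)·R1: [0, -15, -13/3]
R3 ← R3 − (3/8)·R2: [0, 0, 55/24]
3 nonzero rows, so rank(B) = 3.
B has 3 columns; by rank–nullity, nullity = 3 − 3 = 0.

0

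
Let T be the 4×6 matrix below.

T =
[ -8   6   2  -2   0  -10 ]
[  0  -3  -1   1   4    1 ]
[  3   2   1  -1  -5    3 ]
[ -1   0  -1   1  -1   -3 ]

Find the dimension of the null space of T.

Row reduce to echelon form.
R3 ← R3 + (3/8)·R1: [0, 17/4, 7/4, -7/4, -5, -3/4]
R4 ← R4 − (1/8)·R1: [0, -3/4, -5/4, 5/4, -1, -7/4]
R3 ← R3 + (17/12)·R2: [0, 0, 1/3, -1/3, 2/3, 2/3]
R4 ← R4 − (1/4)·R2: [0, 0, -1, 1, -2, -2]
R4 ← R4 + (3)·R3: [0, 0, 0, 0, 0, 0]
3 nonzero rows, so rank(T) = 3.
T has 6 columns; by rank–nullity, nullity = 6 − 3 = 3.

3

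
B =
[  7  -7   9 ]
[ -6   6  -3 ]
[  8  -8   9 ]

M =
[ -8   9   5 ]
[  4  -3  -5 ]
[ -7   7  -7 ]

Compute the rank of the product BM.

2

First compute BM:
[[-147, 147,   7],
 [ 93, -93, -39],
 [-159, 159,  17]]
Now row reduce the product.
R2 ← R2 + (31/49)·R1: [0, 0, -242/7]
R3 ← R3 − (53/49)·R1: [0, 0, 66/7]
R3 ← R3 + (3/11)·R2: [0, 0, 0]
2 nonzero rows, so rank(BM) = 2.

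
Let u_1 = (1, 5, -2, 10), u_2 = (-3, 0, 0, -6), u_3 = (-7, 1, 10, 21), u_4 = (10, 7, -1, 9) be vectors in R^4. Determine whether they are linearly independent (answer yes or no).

Form the matrix with these vectors as rows and row reduce.
R2 ← R2 + (3)·R1: [0, 15, -6, 24]
R3 ← R3 + (7)·R1: [0, 36, -4, 91]
R4 ← R4 − (10)·R1: [0, -43, 19, -91]
R3 ← R3 − (12/5)·R2: [0, 0, 52/5, 167/5]
R4 ← R4 + (43/15)·R2: [0, 0, 9/5, -111/5]
R4 ← R4 − (9/52)·R3: [0, 0, 0, -1455/52]
4 nonzero rows, so the 4 vectors span a space of dimension 4.
Since 4 = 4, the vectors are linearly independent.

yes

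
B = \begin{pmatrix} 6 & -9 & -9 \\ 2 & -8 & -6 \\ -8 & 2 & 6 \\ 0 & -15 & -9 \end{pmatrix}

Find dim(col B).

2

Row reduce to echelon form.
R2 ← R2 − (1/3)·R1: [0, -5, -3]
R3 ← R3 + (4/3)·R1: [0, -10, -6]
R3 ← R3 − (2)·R2: [0, 0, 0]
R4 ← R4 − (3)·R2: [0, 0, 0]
Echelon form has 2 nonzero rows, so rank(B) = 2.
The column space has dimension equal to the rank: 2.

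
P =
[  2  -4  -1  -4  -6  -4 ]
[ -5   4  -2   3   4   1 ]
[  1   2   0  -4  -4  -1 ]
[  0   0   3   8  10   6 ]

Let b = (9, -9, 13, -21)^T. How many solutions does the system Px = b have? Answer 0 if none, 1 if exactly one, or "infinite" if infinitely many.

Row reduce the augmented matrix [P | b].
R2 ← R2 + (5/2)·R1: [0, -6, -9/2, -7, -11, -9, 27/2]
R3 ← R3 − (1/2)·R1: [0, 4, 1/2, -2, -1, 1, 17/2]
R3 ← R3 + (2/3)·R2: [0, 0, -5/2, -20/3, -25/3, -5, 35/2]
R4 ← R4 + (6/5)·R3: [0, 0, 0, 0, 0, 0, 0]
The echelon form has 3 nonzero rows, and every pivot lies in the first 6 columns, so rank(P) = rank([P|b]) = 3.
The system is consistent.
rank = 3 < 6 unknowns, so there are infinitely many solutions.

infinite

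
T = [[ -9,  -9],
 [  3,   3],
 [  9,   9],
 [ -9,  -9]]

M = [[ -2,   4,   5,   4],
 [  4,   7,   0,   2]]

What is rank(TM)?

1

First compute TM:
[[-18, -99, -45, -54],
 [  6,  33,  15,  18],
 [ 18,  99,  45,  54],
 [-18, -99, -45, -54]]
Now row reduce the product.
R2 ← R2 + (1/3)·R1: [0, 0, 0, 0]
R3 ← R3 + R1: [0, 0, 0, 0]
R4 ← R4 − R1: [0, 0, 0, 0]
1 nonzero row, so rank(TM) = 1.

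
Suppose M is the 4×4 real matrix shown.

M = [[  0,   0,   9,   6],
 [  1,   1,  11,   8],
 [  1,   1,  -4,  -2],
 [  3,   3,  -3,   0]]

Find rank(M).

Row reduce to echelon form.
Swap R1 ↔ R2
R3 ← R3 − R1: [0, 0, -15, -10]
R4 ← R4 − (3)·R1: [0, 0, -36, -24]
R3 ← R3 + (5/3)·R2: [0, 0, 0, 0]
R4 ← R4 + (4)·R2: [0, 0, 0, 0]
Echelon form has 2 nonzero rows, so rank(M) = 2.

2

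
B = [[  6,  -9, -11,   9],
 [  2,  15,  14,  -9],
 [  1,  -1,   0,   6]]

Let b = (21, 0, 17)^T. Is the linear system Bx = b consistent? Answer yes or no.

yes

Row reduce the augmented matrix [B | b].
R2 ← R2 − (1/3)·R1: [0, 18, 53/3, -12, -7]
R3 ← R3 − (1/6)·R1: [0, 1/2, 11/6, 9/2, 27/2]
R3 ← R3 − (1/36)·R2: [0, 0, 145/108, 29/6, 493/36]
The echelon form has 3 nonzero rows, and every pivot lies in the first 4 columns, so rank(B) = rank([B|b]) = 3.
The system is consistent.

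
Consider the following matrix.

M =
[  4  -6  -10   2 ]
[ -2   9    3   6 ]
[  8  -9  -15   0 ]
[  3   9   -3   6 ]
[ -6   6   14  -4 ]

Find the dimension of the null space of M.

Row reduce to echelon form.
R2 ← R2 + (1/2)·R1: [0, 6, -2, 7]
R3 ← R3 − (2)·R1: [0, 3, 5, -4]
R4 ← R4 − (3/4)·R1: [0, 27/2, 9/2, 9/2]
R5 ← R5 + (3/2)·R1: [0, -3, -1, -1]
R3 ← R3 − (1/2)·R2: [0, 0, 6, -15/2]
R4 ← R4 − (9/4)·R2: [0, 0, 9, -45/4]
R5 ← R5 + (1/2)·R2: [0, 0, -2, 5/2]
R4 ← R4 − (3/2)·R3: [0, 0, 0, 0]
R5 ← R5 + (1/3)·R3: [0, 0, 0, 0]
3 nonzero rows, so rank(M) = 3.
M has 4 columns; by rank–nullity, nullity = 4 − 3 = 1.

1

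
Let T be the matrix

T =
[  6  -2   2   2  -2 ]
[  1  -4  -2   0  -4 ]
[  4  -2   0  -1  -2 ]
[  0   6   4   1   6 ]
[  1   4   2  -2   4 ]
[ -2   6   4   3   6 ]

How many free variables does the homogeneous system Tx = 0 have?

2

Row reduce to echelon form.
R2 ← R2 − (1/6)·R1: [0, -11/3, -7/3, -1/3, -11/3]
R3 ← R3 − (2/3)·R1: [0, -2/3, -4/3, -7/3, -2/3]
R5 ← R5 − (1/6)·R1: [0, 13/3, 5/3, -7/3, 13/3]
R6 ← R6 + (1/3)·R1: [0, 16/3, 14/3, 11/3, 16/3]
R3 ← R3 − (2/11)·R2: [0, 0, -10/11, -25/11, 0]
R4 ← R4 + (18/11)·R2: [0, 0, 2/11, 5/11, 0]
R5 ← R5 + (13/11)·R2: [0, 0, -12/11, -30/11, 0]
R6 ← R6 + (16/11)·R2: [0, 0, 14/11, 35/11, 0]
R4 ← R4 + (1/5)·R3: [0, 0, 0, 0, 0]
R5 ← R5 − (6/5)·R3: [0, 0, 0, 0, 0]
R6 ← R6 + (7/5)·R3: [0, 0, 0, 0, 0]
3 nonzero rows, so rank(T) = 3.
T has 5 columns; by rank–nullity, nullity = 5 − 3 = 2.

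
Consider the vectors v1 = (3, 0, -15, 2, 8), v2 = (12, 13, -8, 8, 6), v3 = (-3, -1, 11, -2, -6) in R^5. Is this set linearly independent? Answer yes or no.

Form the matrix with these vectors as rows and row reduce.
R2 ← R2 − (4)·R1: [0, 13, 52, 0, -26]
R3 ← R3 + R1: [0, -1, -4, 0, 2]
R3 ← R3 + (1/13)·R2: [0, 0, 0, 0, 0]
2 nonzero rows, so the 3 vectors span a space of dimension 2.
Since 2 < 3, the vectors are linearly dependent.

no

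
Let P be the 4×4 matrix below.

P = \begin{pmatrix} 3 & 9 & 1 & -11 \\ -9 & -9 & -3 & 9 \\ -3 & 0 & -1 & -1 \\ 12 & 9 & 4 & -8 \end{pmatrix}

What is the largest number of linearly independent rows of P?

Row reduce to echelon form.
R2 ← R2 + (3)·R1: [0, 18, 0, -24]
R3 ← R3 + R1: [0, 9, 0, -12]
R4 ← R4 − (4)·R1: [0, -27, 0, 36]
R3 ← R3 − (1/2)·R2: [0, 0, 0, 0]
R4 ← R4 + (3/2)·R2: [0, 0, 0, 0]
Echelon form has 2 nonzero rows, so rank(P) = 2.
The rank gives the maximum number of linearly independent rows: 2.

2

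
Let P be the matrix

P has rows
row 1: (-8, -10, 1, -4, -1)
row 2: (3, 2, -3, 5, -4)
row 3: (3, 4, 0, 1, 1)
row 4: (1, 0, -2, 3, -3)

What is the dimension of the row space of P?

2

Row reduce to echelon form.
R2 ← R2 + (3/8)·R1: [0, -7/4, -21/8, 7/2, -35/8]
R3 ← R3 + (3/8)·R1: [0, 1/4, 3/8, -1/2, 5/8]
R4 ← R4 + (1/8)·R1: [0, -5/4, -15/8, 5/2, -25/8]
R3 ← R3 + (1/7)·R2: [0, 0, 0, 0, 0]
R4 ← R4 − (5/7)·R2: [0, 0, 0, 0, 0]
Echelon form has 2 nonzero rows, so rank(P) = 2.
The row space has dimension equal to the rank: 2.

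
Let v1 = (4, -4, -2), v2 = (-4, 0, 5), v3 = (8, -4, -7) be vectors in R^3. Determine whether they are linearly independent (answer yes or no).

no

Form the matrix with these vectors as rows and row reduce.
R2 ← R2 + R1: [0, -4, 3]
R3 ← R3 − (2)·R1: [0, 4, -3]
R3 ← R3 + R2: [0, 0, 0]
2 nonzero rows, so the 3 vectors span a space of dimension 2.
Since 2 < 3, the vectors are linearly dependent.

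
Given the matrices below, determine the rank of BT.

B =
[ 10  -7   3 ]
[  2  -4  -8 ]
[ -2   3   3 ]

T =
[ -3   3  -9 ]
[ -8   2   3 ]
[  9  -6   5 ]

First compute BT:
[[ 53,  -2, -96],
 [-46,  46, -70],
 [  9, -18,  42]]
Now row reduce the product.
R2 ← R2 + (46/53)·R1: [0, 2346/53, -8126/53]
R3 ← R3 − (9/53)·R1: [0, -936/53, 3090/53]
R3 ← R3 + (156/391)·R2: [0, 0, -66/23]
3 nonzero rows, so rank(BT) = 3.

3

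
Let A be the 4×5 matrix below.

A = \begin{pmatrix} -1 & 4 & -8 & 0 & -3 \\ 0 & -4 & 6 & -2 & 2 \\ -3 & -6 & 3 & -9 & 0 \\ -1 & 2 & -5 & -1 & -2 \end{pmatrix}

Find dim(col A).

2

Row reduce to echelon form.
R3 ← R3 − (3)·R1: [0, -18, 27, -9, 9]
R4 ← R4 − R1: [0, -2, 3, -1, 1]
R3 ← R3 − (9/2)·R2: [0, 0, 0, 0, 0]
R4 ← R4 − (1/2)·R2: [0, 0, 0, 0, 0]
Echelon form has 2 nonzero rows, so rank(A) = 2.
The column space has dimension equal to the rank: 2.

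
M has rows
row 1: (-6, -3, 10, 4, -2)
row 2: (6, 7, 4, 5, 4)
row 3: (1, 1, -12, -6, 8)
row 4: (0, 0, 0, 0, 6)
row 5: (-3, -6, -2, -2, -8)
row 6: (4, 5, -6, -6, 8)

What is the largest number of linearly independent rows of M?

Row reduce to echelon form.
R2 ← R2 + R1: [0, 4, 14, 9, 2]
R3 ← R3 + (1/6)·R1: [0, 1/2, -31/3, -16/3, 23/3]
R5 ← R5 − (1/2)·R1: [0, -9/2, -7, -4, -7]
R6 ← R6 + (2/3)·R1: [0, 3, 2/3, -10/3, 20/3]
R3 ← R3 − (1/8)·R2: [0, 0, -145/12, -155/24, 89/12]
R5 ← R5 + (9/8)·R2: [0, 0, 35/4, 49/8, -19/4]
R6 ← R6 − (3/4)·R2: [0, 0, -59/6, -121/12, 31/6]
R5 ← R5 + (21/29)·R3: [0, 0, 0, 42/29, 18/29]
R6 ← R6 − (118/145)·R3: [0, 0, 0, -140/29, -126/145]
Swap R4 ↔ R5
R6 ← R6 + (10/3)·R4: [0, 0, 0, 0, 6/5]
R6 ← R6 − (1/5)·R5: [0, 0, 0, 0, 0]
Echelon form has 5 nonzero rows, so rank(M) = 5.
The rank gives the maximum number of linearly independent rows: 5.

5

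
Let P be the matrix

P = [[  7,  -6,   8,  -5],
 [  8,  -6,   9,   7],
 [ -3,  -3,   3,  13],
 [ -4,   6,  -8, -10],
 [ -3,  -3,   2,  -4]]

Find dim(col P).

3

Row reduce to echelon form.
R2 ← R2 − (8/7)·R1: [0, 6/7, -1/7, 89/7]
R3 ← R3 + (3/7)·R1: [0, -39/7, 45/7, 76/7]
R4 ← R4 + (4/7)·R1: [0, 18/7, -24/7, -90/7]
R5 ← R5 + (3/7)·R1: [0, -39/7, 38/7, -43/7]
R3 ← R3 + (13/2)·R2: [0, 0, 11/2, 187/2]
R4 ← R4 − (3)·R2: [0, 0, -3, -51]
R5 ← R5 + (13/2)·R2: [0, 0, 9/2, 153/2]
R4 ← R4 + (6/11)·R3: [0, 0, 0, 0]
R5 ← R5 − (9/11)·R3: [0, 0, 0, 0]
Echelon form has 3 nonzero rows, so rank(P) = 3.
The column space has dimension equal to the rank: 3.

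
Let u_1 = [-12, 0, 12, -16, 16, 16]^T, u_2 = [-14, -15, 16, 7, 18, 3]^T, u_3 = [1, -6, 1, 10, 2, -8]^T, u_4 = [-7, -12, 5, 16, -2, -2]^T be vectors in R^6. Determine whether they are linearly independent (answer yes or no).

no

Form the matrix with these vectors as rows and row reduce.
R2 ← R2 − (7/6)·R1: [0, -15, 2, 77/3, -2/3, -47/3]
R3 ← R3 + (1/12)·R1: [0, -6, 2, 26/3, 10/3, -20/3]
R4 ← R4 − (7/12)·R1: [0, -12, -2, 76/3, -34/3, -34/3]
R3 ← R3 − (2/5)·R2: [0, 0, 6/5, -8/5, 18/5, -2/5]
R4 ← R4 − (4/5)·R2: [0, 0, -18/5, 24/5, -54/5, 6/5]
R4 ← R4 + (3)·R3: [0, 0, 0, 0, 0, 0]
3 nonzero rows, so the 4 vectors span a space of dimension 3.
Since 3 < 4, the vectors are linearly dependent.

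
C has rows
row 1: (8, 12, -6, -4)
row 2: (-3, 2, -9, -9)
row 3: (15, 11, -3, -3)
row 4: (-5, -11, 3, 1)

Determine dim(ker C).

Row reduce to echelon form.
R2 ← R2 + (3/8)·R1: [0, 13/2, -45/4, -21/2]
R3 ← R3 − (15/8)·R1: [0, -23/2, 33/4, 9/2]
R4 ← R4 + (5/8)·R1: [0, -7/2, -3/4, -3/2]
R3 ← R3 + (23/13)·R2: [0, 0, -303/26, -183/13]
R4 ← R4 + (7/13)·R2: [0, 0, -177/26, -93/13]
R4 ← R4 − (59/101)·R3: [0, 0, 0, 108/101]
4 nonzero rows, so rank(C) = 4.
C has 4 columns; by rank–nullity, nullity = 4 − 4 = 0.

0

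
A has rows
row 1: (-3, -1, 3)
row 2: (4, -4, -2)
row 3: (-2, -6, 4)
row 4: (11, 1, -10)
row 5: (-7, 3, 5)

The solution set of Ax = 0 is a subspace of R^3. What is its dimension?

Row reduce to echelon form.
R2 ← R2 + (4/3)·R1: [0, -16/3, 2]
R3 ← R3 − (2/3)·R1: [0, -16/3, 2]
R4 ← R4 + (11/3)·R1: [0, -8/3, 1]
R5 ← R5 − (7/3)·R1: [0, 16/3, -2]
R3 ← R3 − R2: [0, 0, 0]
R4 ← R4 − (1/2)·R2: [0, 0, 0]
R5 ← R5 + R2: [0, 0, 0]
2 nonzero rows, so rank(A) = 2.
A has 3 columns; by rank–nullity, nullity = 3 − 2 = 1.

1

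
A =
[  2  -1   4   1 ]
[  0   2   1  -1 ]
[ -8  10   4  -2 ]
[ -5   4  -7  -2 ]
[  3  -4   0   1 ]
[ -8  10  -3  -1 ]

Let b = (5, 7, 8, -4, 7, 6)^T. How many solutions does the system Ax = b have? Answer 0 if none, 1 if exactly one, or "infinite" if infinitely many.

Row reduce the augmented matrix [A | b].
R3 ← R3 + (4)·R1: [0, 6, 20, 2, 28]
R4 ← R4 + (5/2)·R1: [0, 3/2, 3, 1/2, 17/2]
R5 ← R5 − (3/2)·R1: [0, -5/2, -6, -1/2, -1/2]
R6 ← R6 + (4)·R1: [0, 6, 13, 3, 26]
R3 ← R3 − (3)·R2: [0, 0, 17, 5, 7]
R4 ← R4 − (3/4)·R2: [0, 0, 9/4, 5/4, 13/4]
R5 ← R5 + (5/4)·R2: [0, 0, -19/4, -7/4, 33/4]
R6 ← R6 − (3)·R2: [0, 0, 10, 6, 5]
R4 ← R4 − (9/68)·R3: [0, 0, 0, 10/17, 79/34]
R5 ← R5 + (19/68)·R3: [0, 0, 0, -6/17, 347/34]
R6 ← R6 − (10/17)·R3: [0, 0, 0, 52/17, 15/17]
R5 ← R5 + (3/5)·R4: [0, 0, 0, 0, 58/5]
R6 ← R6 − (26/5)·R4: [0, 0, 0, 0, -56/5]
R6 ← R6 + (28/29)·R5: [0, 0, 0, 0, 0]
The echelon form has 5 nonzero rows; the last pivot sits in the augmented column, so rank(A) = 4 but rank([A|b]) = 5.
Since the ranks differ, the system is inconsistent.
It has no solutions.

0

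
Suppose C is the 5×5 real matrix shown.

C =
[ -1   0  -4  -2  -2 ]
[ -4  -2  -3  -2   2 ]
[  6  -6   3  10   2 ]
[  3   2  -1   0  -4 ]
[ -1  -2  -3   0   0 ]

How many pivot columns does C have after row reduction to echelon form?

3

Row reduce to echelon form.
R2 ← R2 − (4)·R1: [0, -2, 13, 6, 10]
R3 ← R3 + (6)·R1: [0, -6, -21, -2, -10]
R4 ← R4 + (3)·R1: [0, 2, -13, -6, -10]
R5 ← R5 − R1: [0, -2, 1, 2, 2]
R3 ← R3 − (3)·R2: [0, 0, -60, -20, -40]
R4 ← R4 + R2: [0, 0, 0, 0, 0]
R5 ← R5 − R2: [0, 0, -12, -4, -8]
R5 ← R5 − (1/5)·R3: [0, 0, 0, 0, 0]
Echelon form has 3 nonzero rows, so rank(C) = 3.
Each nonzero row contributes one pivot column: 3 pivot columns.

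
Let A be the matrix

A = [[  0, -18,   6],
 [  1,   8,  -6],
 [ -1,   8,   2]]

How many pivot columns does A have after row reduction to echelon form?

Row reduce to echelon form.
Swap R1 ↔ R2
R3 ← R3 + R1: [0, 16, -4]
R3 ← R3 + (8/9)·R2: [0, 0, 4/3]
Echelon form has 3 nonzero rows, so rank(A) = 3.
Each nonzero row contributes one pivot column: 3 pivot columns.

3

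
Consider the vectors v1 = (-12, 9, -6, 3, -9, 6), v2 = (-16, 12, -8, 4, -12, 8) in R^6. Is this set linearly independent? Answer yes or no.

no

Form the matrix with these vectors as rows and row reduce.
R2 ← R2 − (4/3)·R1: [0, 0, 0, 0, 0, 0]
1 nonzero row, so the 2 vectors span a space of dimension 1.
Since 1 < 2, the vectors are linearly dependent.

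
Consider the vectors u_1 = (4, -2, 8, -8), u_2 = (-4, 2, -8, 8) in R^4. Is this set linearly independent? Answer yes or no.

Form the matrix with these vectors as rows and row reduce.
R2 ← R2 + R1: [0, 0, 0, 0]
1 nonzero row, so the 2 vectors span a space of dimension 1.
Since 1 < 2, the vectors are linearly dependent.

no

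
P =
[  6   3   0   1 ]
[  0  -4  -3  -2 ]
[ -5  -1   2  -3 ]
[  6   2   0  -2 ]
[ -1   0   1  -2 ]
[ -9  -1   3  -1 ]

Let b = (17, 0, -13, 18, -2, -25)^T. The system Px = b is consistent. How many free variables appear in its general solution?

1

Row reduce the augmented matrix [P | b].
R3 ← R3 + (5/6)·R1: [0, 3/2, 2, -13/6, 7/6]
R4 ← R4 − R1: [0, -1, 0, -3, 1]
R5 ← R5 + (1/6)·R1: [0, 1/2, 1, -11/6, 5/6]
R6 ← R6 + (3/2)·R1: [0, 7/2, 3, 1/2, 1/2]
R3 ← R3 + (3/8)·R2: [0, 0, 7/8, -35/12, 7/6]
R4 ← R4 − (1/4)·R2: [0, 0, 3/4, -5/2, 1]
R5 ← R5 + (1/8)·R2: [0, 0, 5/8, -25/12, 5/6]
R6 ← R6 + (7/8)·R2: [0, 0, 3/8, -5/4, 1/2]
R4 ← R4 − (6/7)·R3: [0, 0, 0, 0, 0]
R5 ← R5 − (5/7)·R3: [0, 0, 0, 0, 0]
R6 ← R6 − (3/7)·R3: [0, 0, 0, 0, 0]
The echelon form has 3 nonzero rows, and every pivot lies in the first 4 columns, so rank(P) = rank([P|b]) = 3.
The system is consistent.
Free variables = (unknowns) − (rank) = 4 − 3 = 1.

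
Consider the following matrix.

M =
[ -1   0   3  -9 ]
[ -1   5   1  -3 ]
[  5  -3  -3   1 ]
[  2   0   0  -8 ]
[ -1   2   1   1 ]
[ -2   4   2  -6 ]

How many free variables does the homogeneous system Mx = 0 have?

Row reduce to echelon form.
R2 ← R2 − R1: [0, 5, -2, 6]
R3 ← R3 + (5)·R1: [0, -3, 12, -44]
R4 ← R4 + (2)·R1: [0, 0, 6, -26]
R5 ← R5 − R1: [0, 2, -2, 10]
R6 ← R6 − (2)·R1: [0, 4, -4, 12]
R3 ← R3 + (3/5)·R2: [0, 0, 54/5, -202/5]
R5 ← R5 − (2/5)·R2: [0, 0, -6/5, 38/5]
R6 ← R6 − (4/5)·R2: [0, 0, -12/5, 36/5]
R4 ← R4 − (5/9)·R3: [0, 0, 0, -32/9]
R5 ← R5 + (1/9)·R3: [0, 0, 0, 28/9]
R6 ← R6 + (2/9)·R3: [0, 0, 0, -16/9]
R5 ← R5 + (7/8)·R4: [0, 0, 0, 0]
R6 ← R6 − (1/2)·R4: [0, 0, 0, 0]
4 nonzero rows, so rank(M) = 4.
M has 4 columns; by rank–nullity, nullity = 4 − 4 = 0.

0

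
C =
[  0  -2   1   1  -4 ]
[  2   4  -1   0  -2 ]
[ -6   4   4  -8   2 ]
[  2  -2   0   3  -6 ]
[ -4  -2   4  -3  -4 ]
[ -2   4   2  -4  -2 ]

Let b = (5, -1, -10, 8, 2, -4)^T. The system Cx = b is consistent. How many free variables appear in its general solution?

2

Row reduce the augmented matrix [C | b].
Swap R1 ↔ R2
R3 ← R3 + (3)·R1: [0, 16, 1, -8, -4, -13]
R4 ← R4 − R1: [0, -6, 1, 3, -4, 9]
R5 ← R5 + (2)·R1: [0, 6, 2, -3, -8, 0]
R6 ← R6 + R1: [0, 8, 1, -4, -4, -5]
R3 ← R3 + (8)·R2: [0, 0, 9, 0, -36, 27]
R4 ← R4 − (3)·R2: [0, 0, -2, 0, 8, -6]
R5 ← R5 + (3)·R2: [0, 0, 5, 0, -20, 15]
R6 ← R6 + (4)·R2: [0, 0, 5, 0, -20, 15]
R4 ← R4 + (2/9)·R3: [0, 0, 0, 0, 0, 0]
R5 ← R5 − (5/9)·R3: [0, 0, 0, 0, 0, 0]
R6 ← R6 − (5/9)·R3: [0, 0, 0, 0, 0, 0]
The echelon form has 3 nonzero rows, and every pivot lies in the first 5 columns, so rank(C) = rank([C|b]) = 3.
The system is consistent.
Free variables = (unknowns) − (rank) = 5 − 3 = 2.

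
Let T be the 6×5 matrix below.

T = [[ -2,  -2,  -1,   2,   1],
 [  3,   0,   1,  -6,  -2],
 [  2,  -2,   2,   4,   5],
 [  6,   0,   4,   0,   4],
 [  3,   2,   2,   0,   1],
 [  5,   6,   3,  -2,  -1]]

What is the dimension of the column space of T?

Row reduce to echelon form.
R2 ← R2 + (3/2)·R1: [0, -3, -1/2, -3, -1/2]
R3 ← R3 + R1: [0, -4, 1, 6, 6]
R4 ← R4 + (3)·R1: [0, -6, 1, 6, 7]
R5 ← R5 + (3/2)·R1: [0, -1, 1/2, 3, 5/2]
R6 ← R6 + (5/2)·R1: [0, 1, 1/2, 3, 3/2]
R3 ← R3 − (4/3)·R2: [0, 0, 5/3, 10, 20/3]
R4 ← R4 − (2)·R2: [0, 0, 2, 12, 8]
R5 ← R5 − (1/3)·R2: [0, 0, 2/3, 4, 8/3]
R6 ← R6 + (1/3)·R2: [0, 0, 1/3, 2, 4/3]
R4 ← R4 − (6/5)·R3: [0, 0, 0, 0, 0]
R5 ← R5 − (2/5)·R3: [0, 0, 0, 0, 0]
R6 ← R6 − (1/5)·R3: [0, 0, 0, 0, 0]
Echelon form has 3 nonzero rows, so rank(T) = 3.
The column space has dimension equal to the rank: 3.

3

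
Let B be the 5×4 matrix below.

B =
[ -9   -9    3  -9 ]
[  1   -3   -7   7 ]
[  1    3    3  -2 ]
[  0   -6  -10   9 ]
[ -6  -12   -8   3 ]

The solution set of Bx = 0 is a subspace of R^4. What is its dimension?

2

Row reduce to echelon form.
R2 ← R2 + (1/9)·R1: [0, -4, -20/3, 6]
R3 ← R3 + (1/9)·R1: [0, 2, 10/3, -3]
R5 ← R5 − (2/3)·R1: [0, -6, -10, 9]
R3 ← R3 + (1/2)·R2: [0, 0, 0, 0]
R4 ← R4 − (3/2)·R2: [0, 0, 0, 0]
R5 ← R5 − (3/2)·R2: [0, 0, 0, 0]
2 nonzero rows, so rank(B) = 2.
B has 4 columns; by rank–nullity, nullity = 4 − 2 = 2.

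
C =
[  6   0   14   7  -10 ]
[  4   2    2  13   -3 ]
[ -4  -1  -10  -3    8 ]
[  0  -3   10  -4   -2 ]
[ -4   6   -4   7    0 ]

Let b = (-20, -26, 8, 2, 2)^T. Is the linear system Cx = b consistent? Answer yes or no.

Row reduce the augmented matrix [C | b].
R2 ← R2 − (2/3)·R1: [0, 2, -22/3, 25/3, 11/3, -38/3]
R3 ← R3 + (2/3)·R1: [0, -1, -2/3, 5/3, 4/3, -16/3]
R5 ← R5 + (2/3)·R1: [0, 6, 16/3, 35/3, -20/3, -34/3]
R3 ← R3 + (1/2)·R2: [0, 0, -13/3, 35/6, 19/6, -35/3]
R4 ← R4 + (3/2)·R2: [0, 0, -1, 17/2, 7/2, -17]
R5 ← R5 − (3)·R2: [0, 0, 82/3, -40/3, -53/3, 80/3]
R4 ← R4 − (3/13)·R3: [0, 0, 0, 93/13, 36/13, -186/13]
R5 ← R5 + (82/13)·R3: [0, 0, 0, 305/13, 30/13, -610/13]
R5 ← R5 − (305/93)·R4: [0, 0, 0, 0, -210/31, 0]
The echelon form has 5 nonzero rows, and every pivot lies in the first 5 columns, so rank(C) = rank([C|b]) = 5.
The system is consistent.

yes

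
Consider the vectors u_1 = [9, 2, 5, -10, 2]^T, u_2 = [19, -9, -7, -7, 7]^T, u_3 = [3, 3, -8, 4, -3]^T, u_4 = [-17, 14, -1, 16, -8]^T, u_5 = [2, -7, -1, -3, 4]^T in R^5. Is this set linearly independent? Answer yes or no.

yes

Form the matrix with these vectors as rows and row reduce.
R2 ← R2 − (19/9)·R1: [0, -119/9, -158/9, 127/9, 25/9]
R3 ← R3 − (1/3)·R1: [0, 7/3, -29/3, 22/3, -11/3]
R4 ← R4 + (17/9)·R1: [0, 160/9, 76/9, -26/9, -38/9]
R5 ← R5 − (2/9)·R1: [0, -67/9, -19/9, -7/9, 32/9]
R3 ← R3 + (3/17)·R2: [0, 0, -217/17, 167/17, -54/17]
R4 ← R4 + (160/119)·R2: [0, 0, -1804/119, 1914/119, -58/119]
R5 ← R5 − (67/119)·R2: [0, 0, 925/119, -1038/119, 237/119]
R4 ← R4 − (1804/1519)·R3: [0, 0, 0, 6710/1519, 4990/1519]
R5 ← R5 + (925/1519)·R3: [0, 0, 0, -4163/1519, 87/1519]
R5 ← R5 + (4163/6710)·R4: [0, 0, 0, 0, 1406/671]
5 nonzero rows, so the 5 vectors span a space of dimension 5.
Since 5 = 5, the vectors are linearly independent.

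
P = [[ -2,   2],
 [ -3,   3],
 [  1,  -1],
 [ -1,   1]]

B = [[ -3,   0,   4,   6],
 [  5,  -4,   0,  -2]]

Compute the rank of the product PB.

First compute PB:
[[ 16,  -8,  -8, -16],
 [ 24, -12, -12, -24],
 [ -8,   4,   4,   8],
 [  8,  -4,  -4,  -8]]
Now row reduce the product.
R2 ← R2 − (3/2)·R1: [0, 0, 0, 0]
R3 ← R3 + (1/2)·R1: [0, 0, 0, 0]
R4 ← R4 − (1/2)·R1: [0, 0, 0, 0]
1 nonzero row, so rank(PB) = 1.

1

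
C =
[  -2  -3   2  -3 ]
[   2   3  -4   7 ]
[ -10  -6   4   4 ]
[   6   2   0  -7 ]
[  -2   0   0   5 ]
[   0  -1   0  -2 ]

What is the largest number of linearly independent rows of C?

Row reduce to echelon form.
R2 ← R2 + R1: [0, 0, -2, 4]
R3 ← R3 − (5)·R1: [0, 9, -6, 19]
R4 ← R4 + (3)·R1: [0, -7, 6, -16]
R5 ← R5 − R1: [0, 3, -2, 8]
Swap R2 ↔ R3
R4 ← R4 + (7/9)·R2: [0, 0, 4/3, -11/9]
R5 ← R5 − (1/3)·R2: [0, 0, 0, 5/3]
R6 ← R6 + (1/9)·R2: [0, 0, -2/3, 1/9]
R4 ← R4 + (2/3)·R3: [0, 0, 0, 13/9]
R6 ← R6 − (1/3)·R3: [0, 0, 0, -11/9]
R5 ← R5 − (15/13)·R4: [0, 0, 0, 0]
R6 ← R6 + (11/13)·R4: [0, 0, 0, 0]
Echelon form has 4 nonzero rows, so rank(C) = 4.
The rank gives the maximum number of linearly independent rows: 4.

4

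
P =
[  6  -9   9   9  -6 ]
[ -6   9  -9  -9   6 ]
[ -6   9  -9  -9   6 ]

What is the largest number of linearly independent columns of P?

1

Row reduce to echelon form.
R2 ← R2 + R1: [0, 0, 0, 0, 0]
R3 ← R3 + R1: [0, 0, 0, 0, 0]
Echelon form has 1 nonzero row, so rank(P) = 1.
The rank gives the maximum number of linearly independent columns: 1.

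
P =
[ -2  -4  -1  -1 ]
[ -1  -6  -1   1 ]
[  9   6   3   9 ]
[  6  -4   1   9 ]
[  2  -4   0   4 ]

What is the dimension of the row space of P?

2

Row reduce to echelon form.
R2 ← R2 − (1/2)·R1: [0, -4, -1/2, 3/2]
R3 ← R3 + (9/2)·R1: [0, -12, -3/2, 9/2]
R4 ← R4 + (3)·R1: [0, -16, -2, 6]
R5 ← R5 + R1: [0, -8, -1, 3]
R3 ← R3 − (3)·R2: [0, 0, 0, 0]
R4 ← R4 − (4)·R2: [0, 0, 0, 0]
R5 ← R5 − (2)·R2: [0, 0, 0, 0]
Echelon form has 2 nonzero rows, so rank(P) = 2.
The row space has dimension equal to the rank: 2.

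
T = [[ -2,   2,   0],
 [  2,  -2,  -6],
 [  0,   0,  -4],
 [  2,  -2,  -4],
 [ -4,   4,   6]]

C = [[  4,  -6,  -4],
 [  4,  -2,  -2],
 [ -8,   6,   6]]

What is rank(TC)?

2

First compute TC:
[[  0,   8,   4],
 [ 48, -44, -40],
 [ 32, -24, -24],
 [ 32, -32, -28],
 [-48,  52,  44]]
Now row reduce the product.
Swap R1 ↔ R2
R3 ← R3 − (2/3)·R1: [0, 16/3, 8/3]
R4 ← R4 − (2/3)·R1: [0, -8/3, -4/3]
R5 ← R5 + R1: [0, 8, 4]
R3 ← R3 − (2/3)·R2: [0, 0, 0]
R4 ← R4 + (1/3)·R2: [0, 0, 0]
R5 ← R5 − R2: [0, 0, 0]
2 nonzero rows, so rank(TC) = 2.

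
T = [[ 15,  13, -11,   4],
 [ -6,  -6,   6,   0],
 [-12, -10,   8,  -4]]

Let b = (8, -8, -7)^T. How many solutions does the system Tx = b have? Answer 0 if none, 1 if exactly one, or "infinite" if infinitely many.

Row reduce the augmented matrix [T | b].
R2 ← R2 + (2/5)·R1: [0, -4/5, 8/5, 8/5, -24/5]
R3 ← R3 + (4/5)·R1: [0, 2/5, -4/5, -4/5, -3/5]
R3 ← R3 + (1/2)·R2: [0, 0, 0, 0, -3]
The echelon form has 3 nonzero rows; the last pivot sits in the augmented column, so rank(T) = 2 but rank([T|b]) = 3.
Since the ranks differ, the system is inconsistent.
It has no solutions.

0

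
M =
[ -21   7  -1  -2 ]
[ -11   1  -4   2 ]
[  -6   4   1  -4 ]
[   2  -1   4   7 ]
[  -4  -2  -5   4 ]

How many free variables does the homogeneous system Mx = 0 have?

Row reduce to echelon form.
R2 ← R2 − (11/21)·R1: [0, -8/3, -73/21, 64/21]
R3 ← R3 − (2/7)·R1: [0, 2, 9/7, -24/7]
R4 ← R4 + (2/21)·R1: [0, -1/3, 82/21, 143/21]
R5 ← R5 − (4/21)·R1: [0, -10/3, -101/21, 92/21]
R3 ← R3 + (3/4)·R2: [0, 0, -37/28, -8/7]
R4 ← R4 − (1/8)·R2: [0, 0, 243/56, 45/7]
R5 ← R5 − (5/4)·R2: [0, 0, -13/28, 4/7]
R4 ← R4 + (243/74)·R3: [0, 0, 0, 99/37]
R5 ← R5 − (13/37)·R3: [0, 0, 0, 36/37]
R5 ← R5 − (4/11)·R4: [0, 0, 0, 0]
4 nonzero rows, so rank(M) = 4.
M has 4 columns; by rank–nullity, nullity = 4 − 4 = 0.

0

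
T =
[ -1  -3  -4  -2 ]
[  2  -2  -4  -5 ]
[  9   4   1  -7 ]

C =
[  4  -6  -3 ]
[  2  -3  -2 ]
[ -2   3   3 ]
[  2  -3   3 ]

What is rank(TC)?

First compute TC:
[[ -6,   9,  -9],
 [  2,  -3, -29],
 [ 28, -42, -53]]
Now row reduce the product.
R2 ← R2 + (1/3)·R1: [0, 0, -32]
R3 ← R3 + (14/3)·R1: [0, 0, -95]
R3 ← R3 − (95/32)·R2: [0, 0, 0]
2 nonzero rows, so rank(TC) = 2.

2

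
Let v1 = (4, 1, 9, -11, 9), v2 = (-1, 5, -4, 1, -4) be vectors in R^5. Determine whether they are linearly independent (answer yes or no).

Form the matrix with these vectors as rows and row reduce.
R2 ← R2 + (1/4)·R1: [0, 21/4, -7/4, -7/4, -7/4]
2 nonzero rows, so the 2 vectors span a space of dimension 2.
Since 2 = 2, the vectors are linearly independent.

yes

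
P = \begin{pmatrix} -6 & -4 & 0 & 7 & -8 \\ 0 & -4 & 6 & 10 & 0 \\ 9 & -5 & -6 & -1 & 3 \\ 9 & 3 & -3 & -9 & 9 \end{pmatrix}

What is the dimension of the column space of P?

3

Row reduce to echelon form.
R3 ← R3 + (3/2)·R1: [0, -11, -6, 19/2, -9]
R4 ← R4 + (3/2)·R1: [0, -3, -3, 3/2, -3]
R3 ← R3 − (11/4)·R2: [0, 0, -45/2, -18, -9]
R4 ← R4 − (3/4)·R2: [0, 0, -15/2, -6, -3]
R4 ← R4 − (1/3)·R3: [0, 0, 0, 0, 0]
Echelon form has 3 nonzero rows, so rank(P) = 3.
The column space has dimension equal to the rank: 3.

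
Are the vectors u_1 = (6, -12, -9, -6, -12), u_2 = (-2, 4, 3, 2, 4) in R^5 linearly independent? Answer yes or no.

no

Form the matrix with these vectors as rows and row reduce.
R2 ← R2 + (1/3)·R1: [0, 0, 0, 0, 0]
1 nonzero row, so the 2 vectors span a space of dimension 1.
Since 1 < 2, the vectors are linearly dependent.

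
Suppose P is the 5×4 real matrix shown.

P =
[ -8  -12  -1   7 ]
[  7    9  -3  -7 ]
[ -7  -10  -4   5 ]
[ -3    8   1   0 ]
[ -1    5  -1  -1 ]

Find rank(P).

3

Row reduce to echelon form.
R2 ← R2 + (7/8)·R1: [0, -3/2, -31/8, -7/8]
R3 ← R3 − (7/8)·R1: [0, 1/2, -25/8, -9/8]
R4 ← R4 − (3/8)·R1: [0, 25/2, 11/8, -21/8]
R5 ← R5 − (1/8)·R1: [0, 13/2, -7/8, -15/8]
R3 ← R3 + (1/3)·R2: [0, 0, -53/12, -17/12]
R4 ← R4 + (25/3)·R2: [0, 0, -371/12, -119/12]
R5 ← R5 + (13/3)·R2: [0, 0, -53/3, -17/3]
R4 ← R4 − (7)·R3: [0, 0, 0, 0]
R5 ← R5 − (4)·R3: [0, 0, 0, 0]
Echelon form has 3 nonzero rows, so rank(P) = 3.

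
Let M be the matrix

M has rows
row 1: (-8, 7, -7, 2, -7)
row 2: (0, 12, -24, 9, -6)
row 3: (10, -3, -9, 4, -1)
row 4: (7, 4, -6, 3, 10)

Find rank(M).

Row reduce to echelon form.
R3 ← R3 + (5/4)·R1: [0, 23/4, -71/4, 13/2, -39/4]
R4 ← R4 + (7/8)·R1: [0, 81/8, -97/8, 19/4, 31/8]
R3 ← R3 − (23/48)·R2: [0, 0, -25/4, 35/16, -55/8]
R4 ← R4 − (27/32)·R2: [0, 0, 65/8, -91/32, 143/16]
R4 ← R4 + (13/10)·R3: [0, 0, 0, 0, 0]
Echelon form has 3 nonzero rows, so rank(M) = 3.

3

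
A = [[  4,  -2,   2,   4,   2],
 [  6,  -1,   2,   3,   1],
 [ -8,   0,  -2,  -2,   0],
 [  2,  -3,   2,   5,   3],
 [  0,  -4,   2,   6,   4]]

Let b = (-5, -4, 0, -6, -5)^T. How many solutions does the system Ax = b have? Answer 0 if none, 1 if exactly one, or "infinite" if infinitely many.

Row reduce the augmented matrix [A | b].
R2 ← R2 − (3/2)·R1: [0, 2, -1, -3, -2, 7/2]
R3 ← R3 + (2)·R1: [0, -4, 2, 6, 4, -10]
R4 ← R4 − (1/2)·R1: [0, -2, 1, 3, 2, -7/2]
R3 ← R3 + (2)·R2: [0, 0, 0, 0, 0, -3]
R4 ← R4 + R2: [0, 0, 0, 0, 0, 0]
R5 ← R5 + (2)·R2: [0, 0, 0, 0, 0, 2]
R5 ← R5 + (2/3)·R3: [0, 0, 0, 0, 0, 0]
The echelon form has 3 nonzero rows; the last pivot sits in the augmented column, so rank(A) = 2 but rank([A|b]) = 3.
Since the ranks differ, the system is inconsistent.
It has no solutions.

0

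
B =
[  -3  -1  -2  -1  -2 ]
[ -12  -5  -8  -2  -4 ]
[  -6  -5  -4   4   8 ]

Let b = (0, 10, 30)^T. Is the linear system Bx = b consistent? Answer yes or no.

Row reduce the augmented matrix [B | b].
R2 ← R2 − (4)·R1: [0, -1, 0, 2, 4, 10]
R3 ← R3 − (2)·R1: [0, -3, 0, 6, 12, 30]
R3 ← R3 − (3)·R2: [0, 0, 0, 0, 0, 0]
The echelon form has 2 nonzero rows, and every pivot lies in the first 5 columns, so rank(B) = rank([B|b]) = 2.
The system is consistent.

yes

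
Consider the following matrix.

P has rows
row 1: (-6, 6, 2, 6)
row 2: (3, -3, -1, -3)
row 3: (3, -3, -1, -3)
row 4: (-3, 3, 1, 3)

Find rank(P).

1

Row reduce to echelon form.
R2 ← R2 + (1/2)·R1: [0, 0, 0, 0]
R3 ← R3 + (1/2)·R1: [0, 0, 0, 0]
R4 ← R4 − (1/2)·R1: [0, 0, 0, 0]
Echelon form has 1 nonzero row, so rank(P) = 1.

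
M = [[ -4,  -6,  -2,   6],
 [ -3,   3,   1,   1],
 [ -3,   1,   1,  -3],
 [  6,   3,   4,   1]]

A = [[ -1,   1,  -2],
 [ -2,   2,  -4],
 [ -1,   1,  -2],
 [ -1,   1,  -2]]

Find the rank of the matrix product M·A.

First compute MA:
[[ 12, -12,  24],
 [ -5,   5, -10],
 [  3,  -3,   6],
 [-17,  17, -34]]
Now row reduce the product.
R2 ← R2 + (5/12)·R1: [0, 0, 0]
R3 ← R3 − (1/4)·R1: [0, 0, 0]
R4 ← R4 + (17/12)·R1: [0, 0, 0]
1 nonzero row, so rank(MA) = 1.

1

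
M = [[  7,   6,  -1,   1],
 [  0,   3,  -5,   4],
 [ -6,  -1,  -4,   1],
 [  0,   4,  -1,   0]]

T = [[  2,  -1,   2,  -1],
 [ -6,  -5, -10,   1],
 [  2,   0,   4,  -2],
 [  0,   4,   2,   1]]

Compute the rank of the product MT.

3

First compute MT:
[[-24, -33, -48,   2],
 [-28,   1, -42,  17],
 [-14,  15, -16,  14],
 [-26, -20, -44,   6]]
Now row reduce the product.
R2 ← R2 − (7/6)·R1: [0, 79/2, 14, 44/3]
R3 ← R3 − (7/12)·R1: [0, 137/4, 12, 77/6]
R4 ← R4 − (13/12)·R1: [0, 63/4, 8, 23/6]
R3 ← R3 − (137/158)·R2: [0, 0, -11/79, 55/474]
R4 ← R4 − (63/158)·R2: [0, 0, 191/79, -955/474]
R4 ← R4 + (191/11)·R3: [0, 0, 0, 0]
3 nonzero rows, so rank(MT) = 3.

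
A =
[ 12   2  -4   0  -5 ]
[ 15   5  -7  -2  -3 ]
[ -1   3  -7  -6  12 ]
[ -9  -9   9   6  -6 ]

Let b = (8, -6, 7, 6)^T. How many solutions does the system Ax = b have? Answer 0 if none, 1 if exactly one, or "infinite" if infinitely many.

Row reduce the augmented matrix [A | b].
R2 ← R2 − (5/4)·R1: [0, 5/2, -2, -2, 13/4, -16]
R3 ← R3 + (1/12)·R1: [0, 19/6, -22/3, -6, 139/12, 23/3]
R4 ← R4 + (3/4)·R1: [0, -15/2, 6, 6, -39/4, 12]
R3 ← R3 − (19/15)·R2: [0, 0, -24/5, -52/15, 112/15, 419/15]
R4 ← R4 + (3)·R2: [0, 0, 0, 0, 0, -36]
The echelon form has 4 nonzero rows; the last pivot sits in the augmented column, so rank(A) = 3 but rank([A|b]) = 4.
Since the ranks differ, the system is inconsistent.
It has no solutions.

0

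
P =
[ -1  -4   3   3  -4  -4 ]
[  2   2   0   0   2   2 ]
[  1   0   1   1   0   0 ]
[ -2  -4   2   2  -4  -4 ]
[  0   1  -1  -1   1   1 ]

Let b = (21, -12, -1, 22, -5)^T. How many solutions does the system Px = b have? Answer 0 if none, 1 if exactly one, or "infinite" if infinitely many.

Row reduce the augmented matrix [P | b].
R2 ← R2 + (2)·R1: [0, -6, 6, 6, -6, -6, 30]
R3 ← R3 + R1: [0, -4, 4, 4, -4, -4, 20]
R4 ← R4 − (2)·R1: [0, 4, -4, -4, 4, 4, -20]
R3 ← R3 − (2/3)·R2: [0, 0, 0, 0, 0, 0, 0]
R4 ← R4 + (2/3)·R2: [0, 0, 0, 0, 0, 0, 0]
R5 ← R5 + (1/6)·R2: [0, 0, 0, 0, 0, 0, 0]
The echelon form has 2 nonzero rows, and every pivot lies in the first 6 columns, so rank(P) = rank([P|b]) = 2.
The system is consistent.
rank = 2 < 6 unknowns, so there are infinitely many solutions.

infinite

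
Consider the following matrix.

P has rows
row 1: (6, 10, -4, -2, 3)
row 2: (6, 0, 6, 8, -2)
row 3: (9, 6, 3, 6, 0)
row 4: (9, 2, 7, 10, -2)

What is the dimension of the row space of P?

2

Row reduce to echelon form.
R2 ← R2 − R1: [0, -10, 10, 10, -5]
R3 ← R3 − (3/2)·R1: [0, -9, 9, 9, -9/2]
R4 ← R4 − (3/2)·R1: [0, -13, 13, 13, -13/2]
R3 ← R3 − (9/10)·R2: [0, 0, 0, 0, 0]
R4 ← R4 − (13/10)·R2: [0, 0, 0, 0, 0]
Echelon form has 2 nonzero rows, so rank(P) = 2.
The row space has dimension equal to the rank: 2.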